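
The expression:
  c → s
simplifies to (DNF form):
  s ∨ ¬c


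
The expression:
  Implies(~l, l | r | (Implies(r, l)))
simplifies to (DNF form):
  True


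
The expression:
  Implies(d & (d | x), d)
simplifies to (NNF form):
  True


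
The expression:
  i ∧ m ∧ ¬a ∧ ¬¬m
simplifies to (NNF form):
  i ∧ m ∧ ¬a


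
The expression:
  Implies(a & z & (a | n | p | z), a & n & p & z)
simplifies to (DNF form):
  ~a | ~z | (n & p)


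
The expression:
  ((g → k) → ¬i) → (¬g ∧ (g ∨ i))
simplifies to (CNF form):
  i ∧ (k ∨ ¬g)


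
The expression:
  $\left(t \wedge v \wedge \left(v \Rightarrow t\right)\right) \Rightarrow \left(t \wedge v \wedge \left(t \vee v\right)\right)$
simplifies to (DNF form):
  $\text{True}$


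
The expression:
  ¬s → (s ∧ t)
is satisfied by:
  {s: True}


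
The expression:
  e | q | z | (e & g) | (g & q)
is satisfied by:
  {q: True, z: True, e: True}
  {q: True, z: True, e: False}
  {q: True, e: True, z: False}
  {q: True, e: False, z: False}
  {z: True, e: True, q: False}
  {z: True, e: False, q: False}
  {e: True, z: False, q: False}


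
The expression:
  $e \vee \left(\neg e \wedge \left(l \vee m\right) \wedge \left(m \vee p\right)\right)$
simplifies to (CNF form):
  $\left(e \vee l \vee m\right) \wedge \left(e \vee m \vee p\right)$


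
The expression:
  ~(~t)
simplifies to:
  t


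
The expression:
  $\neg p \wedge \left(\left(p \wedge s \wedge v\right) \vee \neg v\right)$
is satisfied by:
  {v: False, p: False}


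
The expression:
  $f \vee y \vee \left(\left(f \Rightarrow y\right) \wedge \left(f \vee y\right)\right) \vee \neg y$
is always true.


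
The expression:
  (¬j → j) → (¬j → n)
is always true.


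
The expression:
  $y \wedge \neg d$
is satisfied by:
  {y: True, d: False}


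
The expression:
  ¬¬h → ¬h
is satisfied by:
  {h: False}


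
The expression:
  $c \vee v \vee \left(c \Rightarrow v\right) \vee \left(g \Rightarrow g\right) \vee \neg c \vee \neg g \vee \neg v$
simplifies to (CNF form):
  $\text{True}$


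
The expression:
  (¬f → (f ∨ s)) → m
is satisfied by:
  {m: True, f: False, s: False}
  {m: True, s: True, f: False}
  {m: True, f: True, s: False}
  {m: True, s: True, f: True}
  {s: False, f: False, m: False}


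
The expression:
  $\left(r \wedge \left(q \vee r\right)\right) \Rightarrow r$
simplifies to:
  $\text{True}$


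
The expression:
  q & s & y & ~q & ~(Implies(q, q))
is never true.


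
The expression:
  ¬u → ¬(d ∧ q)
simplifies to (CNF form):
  u ∨ ¬d ∨ ¬q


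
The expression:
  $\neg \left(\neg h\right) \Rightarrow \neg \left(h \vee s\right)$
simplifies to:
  $\neg h$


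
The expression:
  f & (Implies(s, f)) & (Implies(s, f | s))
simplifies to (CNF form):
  f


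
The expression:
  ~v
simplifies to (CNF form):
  ~v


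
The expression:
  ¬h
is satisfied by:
  {h: False}


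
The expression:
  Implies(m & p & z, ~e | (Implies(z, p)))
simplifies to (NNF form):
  True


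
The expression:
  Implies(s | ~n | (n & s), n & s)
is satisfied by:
  {n: True}


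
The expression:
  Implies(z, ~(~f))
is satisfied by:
  {f: True, z: False}
  {z: False, f: False}
  {z: True, f: True}


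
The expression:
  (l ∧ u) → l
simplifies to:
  True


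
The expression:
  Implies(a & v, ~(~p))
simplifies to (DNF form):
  p | ~a | ~v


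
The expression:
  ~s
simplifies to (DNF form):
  ~s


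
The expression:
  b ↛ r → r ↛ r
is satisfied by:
  {r: True, b: False}
  {b: False, r: False}
  {b: True, r: True}


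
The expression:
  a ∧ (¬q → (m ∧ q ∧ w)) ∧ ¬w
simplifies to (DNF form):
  a ∧ q ∧ ¬w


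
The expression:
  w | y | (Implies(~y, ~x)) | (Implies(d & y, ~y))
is always true.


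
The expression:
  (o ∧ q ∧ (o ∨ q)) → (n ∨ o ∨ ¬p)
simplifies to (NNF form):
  True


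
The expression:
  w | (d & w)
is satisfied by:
  {w: True}


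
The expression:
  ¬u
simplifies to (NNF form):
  ¬u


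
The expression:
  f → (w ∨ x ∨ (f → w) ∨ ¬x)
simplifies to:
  True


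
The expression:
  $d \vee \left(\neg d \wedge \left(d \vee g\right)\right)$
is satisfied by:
  {d: True, g: True}
  {d: True, g: False}
  {g: True, d: False}


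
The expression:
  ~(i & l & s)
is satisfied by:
  {l: False, i: False, s: False}
  {s: True, l: False, i: False}
  {i: True, l: False, s: False}
  {s: True, i: True, l: False}
  {l: True, s: False, i: False}
  {s: True, l: True, i: False}
  {i: True, l: True, s: False}


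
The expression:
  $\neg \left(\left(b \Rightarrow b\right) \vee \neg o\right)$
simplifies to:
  $\text{False}$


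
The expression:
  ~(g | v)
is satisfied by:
  {g: False, v: False}


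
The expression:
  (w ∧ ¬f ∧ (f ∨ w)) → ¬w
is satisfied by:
  {f: True, w: False}
  {w: False, f: False}
  {w: True, f: True}


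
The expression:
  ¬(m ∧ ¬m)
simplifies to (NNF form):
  True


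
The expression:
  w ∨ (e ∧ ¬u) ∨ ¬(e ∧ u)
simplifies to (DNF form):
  w ∨ ¬e ∨ ¬u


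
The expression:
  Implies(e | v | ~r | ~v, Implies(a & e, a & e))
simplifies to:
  True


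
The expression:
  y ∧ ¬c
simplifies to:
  y ∧ ¬c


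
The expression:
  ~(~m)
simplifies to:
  m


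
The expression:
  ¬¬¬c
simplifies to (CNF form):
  ¬c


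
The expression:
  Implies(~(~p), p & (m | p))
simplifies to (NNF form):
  True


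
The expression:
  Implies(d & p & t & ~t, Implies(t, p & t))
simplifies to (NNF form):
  True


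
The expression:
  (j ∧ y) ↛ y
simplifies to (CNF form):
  False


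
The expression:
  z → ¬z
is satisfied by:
  {z: False}


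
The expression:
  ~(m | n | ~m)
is never true.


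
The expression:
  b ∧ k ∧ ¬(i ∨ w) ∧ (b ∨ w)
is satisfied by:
  {b: True, k: True, i: False, w: False}


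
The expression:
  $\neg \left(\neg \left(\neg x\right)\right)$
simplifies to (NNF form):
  $\neg x$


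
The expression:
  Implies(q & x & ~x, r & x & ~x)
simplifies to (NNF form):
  True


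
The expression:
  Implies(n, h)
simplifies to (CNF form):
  h | ~n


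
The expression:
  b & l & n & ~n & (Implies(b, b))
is never true.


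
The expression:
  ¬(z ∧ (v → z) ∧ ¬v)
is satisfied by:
  {v: True, z: False}
  {z: False, v: False}
  {z: True, v: True}


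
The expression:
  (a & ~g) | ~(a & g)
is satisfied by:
  {g: False, a: False}
  {a: True, g: False}
  {g: True, a: False}


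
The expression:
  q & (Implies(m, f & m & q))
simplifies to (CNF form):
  q & (f | ~m)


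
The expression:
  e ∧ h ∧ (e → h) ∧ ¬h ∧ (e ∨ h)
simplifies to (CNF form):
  False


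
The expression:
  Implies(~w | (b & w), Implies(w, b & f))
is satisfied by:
  {f: True, b: False, w: False}
  {f: False, b: False, w: False}
  {w: True, f: True, b: False}
  {w: True, f: False, b: False}
  {b: True, f: True, w: False}
  {b: True, f: False, w: False}
  {b: True, w: True, f: True}


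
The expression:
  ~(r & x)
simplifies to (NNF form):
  ~r | ~x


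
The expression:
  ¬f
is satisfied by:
  {f: False}


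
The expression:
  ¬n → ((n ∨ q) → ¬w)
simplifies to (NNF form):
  n ∨ ¬q ∨ ¬w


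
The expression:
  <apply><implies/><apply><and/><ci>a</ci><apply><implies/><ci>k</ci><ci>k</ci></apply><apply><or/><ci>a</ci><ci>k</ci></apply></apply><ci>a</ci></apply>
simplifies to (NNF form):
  <true/>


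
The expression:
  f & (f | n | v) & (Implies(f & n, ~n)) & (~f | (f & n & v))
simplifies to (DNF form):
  False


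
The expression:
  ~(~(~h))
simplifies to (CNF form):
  ~h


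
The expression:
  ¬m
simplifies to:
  ¬m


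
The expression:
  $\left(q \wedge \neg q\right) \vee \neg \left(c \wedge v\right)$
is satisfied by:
  {v: False, c: False}
  {c: True, v: False}
  {v: True, c: False}


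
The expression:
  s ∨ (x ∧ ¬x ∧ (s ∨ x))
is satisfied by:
  {s: True}


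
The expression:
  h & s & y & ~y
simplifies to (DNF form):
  False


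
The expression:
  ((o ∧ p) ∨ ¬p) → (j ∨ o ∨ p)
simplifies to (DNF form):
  j ∨ o ∨ p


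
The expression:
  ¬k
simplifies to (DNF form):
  ¬k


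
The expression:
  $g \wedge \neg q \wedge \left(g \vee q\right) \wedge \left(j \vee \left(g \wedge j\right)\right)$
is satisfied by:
  {j: True, g: True, q: False}


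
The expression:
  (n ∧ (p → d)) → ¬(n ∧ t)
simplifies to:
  (p ∧ ¬d) ∨ ¬n ∨ ¬t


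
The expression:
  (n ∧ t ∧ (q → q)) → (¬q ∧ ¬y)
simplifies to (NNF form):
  (¬q ∧ ¬y) ∨ ¬n ∨ ¬t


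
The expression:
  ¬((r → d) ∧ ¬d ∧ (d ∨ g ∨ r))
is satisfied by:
  {r: True, d: True, g: False}
  {r: True, g: False, d: False}
  {d: True, g: False, r: False}
  {d: False, g: False, r: False}
  {r: True, d: True, g: True}
  {r: True, g: True, d: False}
  {d: True, g: True, r: False}


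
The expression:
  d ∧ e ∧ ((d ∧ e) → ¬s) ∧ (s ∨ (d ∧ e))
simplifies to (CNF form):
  d ∧ e ∧ ¬s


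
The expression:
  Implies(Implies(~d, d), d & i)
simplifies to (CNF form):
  i | ~d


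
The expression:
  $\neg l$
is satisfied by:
  {l: False}


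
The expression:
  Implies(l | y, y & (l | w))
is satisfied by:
  {w: True, l: False, y: False}
  {w: False, l: False, y: False}
  {y: True, w: True, l: False}
  {l: True, y: True, w: True}
  {l: True, y: True, w: False}


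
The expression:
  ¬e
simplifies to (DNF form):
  ¬e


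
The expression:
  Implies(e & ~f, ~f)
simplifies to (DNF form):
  True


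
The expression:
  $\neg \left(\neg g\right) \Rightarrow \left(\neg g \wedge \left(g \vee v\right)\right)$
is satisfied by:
  {g: False}


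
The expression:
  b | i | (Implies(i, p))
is always true.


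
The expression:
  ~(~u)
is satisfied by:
  {u: True}


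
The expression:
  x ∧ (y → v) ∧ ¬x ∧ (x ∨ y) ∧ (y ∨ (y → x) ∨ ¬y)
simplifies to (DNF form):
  False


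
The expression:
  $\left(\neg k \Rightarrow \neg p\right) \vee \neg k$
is always true.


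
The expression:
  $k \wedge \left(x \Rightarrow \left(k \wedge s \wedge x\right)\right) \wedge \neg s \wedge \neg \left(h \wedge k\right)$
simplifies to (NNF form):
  $k \wedge \neg h \wedge \neg s \wedge \neg x$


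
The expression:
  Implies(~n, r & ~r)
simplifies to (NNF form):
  n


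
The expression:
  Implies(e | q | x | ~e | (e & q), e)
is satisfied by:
  {e: True}


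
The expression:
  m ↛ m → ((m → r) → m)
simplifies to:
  True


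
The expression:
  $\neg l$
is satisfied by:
  {l: False}


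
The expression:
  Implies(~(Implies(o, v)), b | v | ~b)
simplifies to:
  True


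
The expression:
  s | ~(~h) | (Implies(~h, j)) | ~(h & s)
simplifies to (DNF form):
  True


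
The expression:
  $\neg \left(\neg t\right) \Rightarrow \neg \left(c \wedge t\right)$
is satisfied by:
  {c: False, t: False}
  {t: True, c: False}
  {c: True, t: False}


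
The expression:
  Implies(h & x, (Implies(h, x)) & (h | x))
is always true.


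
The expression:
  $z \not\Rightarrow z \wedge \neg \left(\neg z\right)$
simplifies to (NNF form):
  $\text{False}$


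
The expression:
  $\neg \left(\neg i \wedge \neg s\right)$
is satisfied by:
  {i: True, s: True}
  {i: True, s: False}
  {s: True, i: False}


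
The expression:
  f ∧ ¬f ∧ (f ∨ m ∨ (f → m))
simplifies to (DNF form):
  False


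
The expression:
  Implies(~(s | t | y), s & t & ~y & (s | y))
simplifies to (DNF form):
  s | t | y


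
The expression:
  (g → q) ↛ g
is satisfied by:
  {g: False}


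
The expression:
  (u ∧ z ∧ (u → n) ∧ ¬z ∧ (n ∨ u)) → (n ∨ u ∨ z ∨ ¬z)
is always true.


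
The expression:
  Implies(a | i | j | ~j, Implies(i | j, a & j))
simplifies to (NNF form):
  (a & j) | (~i & ~j)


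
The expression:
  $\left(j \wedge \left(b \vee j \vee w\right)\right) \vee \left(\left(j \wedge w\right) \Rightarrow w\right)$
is always true.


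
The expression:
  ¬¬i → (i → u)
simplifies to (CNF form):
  u ∨ ¬i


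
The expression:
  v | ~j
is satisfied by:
  {v: True, j: False}
  {j: False, v: False}
  {j: True, v: True}


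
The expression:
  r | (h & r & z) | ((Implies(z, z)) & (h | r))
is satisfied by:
  {r: True, h: True}
  {r: True, h: False}
  {h: True, r: False}


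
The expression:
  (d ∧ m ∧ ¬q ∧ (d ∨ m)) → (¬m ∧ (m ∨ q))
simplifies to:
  q ∨ ¬d ∨ ¬m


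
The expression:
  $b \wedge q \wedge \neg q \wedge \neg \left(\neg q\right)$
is never true.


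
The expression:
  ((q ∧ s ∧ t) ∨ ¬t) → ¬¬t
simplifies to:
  t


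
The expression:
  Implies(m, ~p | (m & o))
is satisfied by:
  {o: True, p: False, m: False}
  {p: False, m: False, o: False}
  {o: True, m: True, p: False}
  {m: True, p: False, o: False}
  {o: True, p: True, m: False}
  {p: True, o: False, m: False}
  {o: True, m: True, p: True}


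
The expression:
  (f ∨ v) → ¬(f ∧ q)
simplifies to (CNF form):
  ¬f ∨ ¬q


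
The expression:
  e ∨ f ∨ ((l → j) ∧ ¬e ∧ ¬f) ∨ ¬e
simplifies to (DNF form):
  True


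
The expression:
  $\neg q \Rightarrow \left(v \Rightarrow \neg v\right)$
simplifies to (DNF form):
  $q \vee \neg v$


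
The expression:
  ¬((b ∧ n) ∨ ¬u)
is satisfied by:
  {u: True, n: False, b: False}
  {u: True, b: True, n: False}
  {u: True, n: True, b: False}


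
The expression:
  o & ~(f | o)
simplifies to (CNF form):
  False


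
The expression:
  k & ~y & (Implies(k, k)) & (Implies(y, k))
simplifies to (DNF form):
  k & ~y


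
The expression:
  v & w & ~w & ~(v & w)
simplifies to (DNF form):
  False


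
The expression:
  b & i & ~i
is never true.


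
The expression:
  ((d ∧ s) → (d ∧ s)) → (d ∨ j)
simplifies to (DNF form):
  d ∨ j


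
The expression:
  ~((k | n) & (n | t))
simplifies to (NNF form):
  ~n & (~k | ~t)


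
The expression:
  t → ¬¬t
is always true.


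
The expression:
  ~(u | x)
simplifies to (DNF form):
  ~u & ~x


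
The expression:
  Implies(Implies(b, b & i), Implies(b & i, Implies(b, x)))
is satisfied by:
  {x: True, i: False, b: False}
  {i: False, b: False, x: False}
  {x: True, b: True, i: False}
  {b: True, i: False, x: False}
  {x: True, i: True, b: False}
  {i: True, x: False, b: False}
  {x: True, b: True, i: True}


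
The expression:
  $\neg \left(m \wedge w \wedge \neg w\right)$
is always true.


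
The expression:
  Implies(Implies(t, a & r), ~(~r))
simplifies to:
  r | t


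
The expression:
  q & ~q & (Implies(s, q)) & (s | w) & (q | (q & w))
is never true.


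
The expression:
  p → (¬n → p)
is always true.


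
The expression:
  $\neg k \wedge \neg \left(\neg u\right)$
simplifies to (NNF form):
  $u \wedge \neg k$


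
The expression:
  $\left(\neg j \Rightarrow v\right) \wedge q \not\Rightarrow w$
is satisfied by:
  {v: True, j: True, q: True, w: False}
  {v: True, q: True, w: False, j: False}
  {j: True, q: True, w: False, v: False}


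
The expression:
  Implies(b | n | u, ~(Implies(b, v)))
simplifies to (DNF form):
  (b & ~b) | (b & ~v) | (b & ~b & ~n) | (b & ~b & ~u) | (b & ~n & ~v) | (b & ~u & ~v) | (~b & ~n & ~u) | (~n & ~u & ~v)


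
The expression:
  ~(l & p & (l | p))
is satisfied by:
  {l: False, p: False}
  {p: True, l: False}
  {l: True, p: False}


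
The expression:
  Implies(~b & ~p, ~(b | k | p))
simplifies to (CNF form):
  b | p | ~k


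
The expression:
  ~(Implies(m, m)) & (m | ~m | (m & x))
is never true.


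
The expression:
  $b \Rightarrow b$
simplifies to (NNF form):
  $\text{True}$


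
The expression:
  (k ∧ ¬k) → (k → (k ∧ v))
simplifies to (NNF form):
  True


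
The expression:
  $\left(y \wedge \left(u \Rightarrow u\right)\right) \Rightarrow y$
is always true.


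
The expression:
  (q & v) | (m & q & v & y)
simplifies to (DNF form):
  q & v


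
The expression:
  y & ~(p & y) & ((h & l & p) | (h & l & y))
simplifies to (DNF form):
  h & l & y & ~p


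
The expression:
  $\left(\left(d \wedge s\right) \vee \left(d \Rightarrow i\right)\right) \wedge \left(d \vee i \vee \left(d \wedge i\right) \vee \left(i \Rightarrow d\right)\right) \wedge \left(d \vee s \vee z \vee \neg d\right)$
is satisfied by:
  {i: True, s: True, d: False}
  {i: True, s: False, d: False}
  {s: True, i: False, d: False}
  {i: False, s: False, d: False}
  {i: True, d: True, s: True}
  {i: True, d: True, s: False}
  {d: True, s: True, i: False}


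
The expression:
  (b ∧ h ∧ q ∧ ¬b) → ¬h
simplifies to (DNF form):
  True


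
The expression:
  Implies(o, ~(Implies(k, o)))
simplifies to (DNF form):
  ~o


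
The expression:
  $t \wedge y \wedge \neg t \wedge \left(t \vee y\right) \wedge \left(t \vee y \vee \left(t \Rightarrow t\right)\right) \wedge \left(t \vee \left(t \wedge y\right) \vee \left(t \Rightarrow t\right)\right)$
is never true.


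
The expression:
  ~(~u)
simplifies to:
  u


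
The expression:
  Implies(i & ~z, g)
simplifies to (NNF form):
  g | z | ~i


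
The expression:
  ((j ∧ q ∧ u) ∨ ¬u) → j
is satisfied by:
  {u: True, j: True}
  {u: True, j: False}
  {j: True, u: False}


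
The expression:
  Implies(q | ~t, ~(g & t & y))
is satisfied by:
  {g: False, t: False, y: False, q: False}
  {q: True, g: False, t: False, y: False}
  {y: True, g: False, t: False, q: False}
  {q: True, y: True, g: False, t: False}
  {t: True, q: False, g: False, y: False}
  {q: True, t: True, g: False, y: False}
  {y: True, t: True, q: False, g: False}
  {q: True, y: True, t: True, g: False}
  {g: True, y: False, t: False, q: False}
  {q: True, g: True, y: False, t: False}
  {y: True, g: True, q: False, t: False}
  {q: True, y: True, g: True, t: False}
  {t: True, g: True, y: False, q: False}
  {q: True, t: True, g: True, y: False}
  {y: True, t: True, g: True, q: False}


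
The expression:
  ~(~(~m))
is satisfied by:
  {m: False}


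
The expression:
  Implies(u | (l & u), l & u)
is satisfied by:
  {l: True, u: False}
  {u: False, l: False}
  {u: True, l: True}


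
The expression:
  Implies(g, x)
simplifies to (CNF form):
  x | ~g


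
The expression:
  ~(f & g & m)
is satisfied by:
  {g: False, m: False, f: False}
  {f: True, g: False, m: False}
  {m: True, g: False, f: False}
  {f: True, m: True, g: False}
  {g: True, f: False, m: False}
  {f: True, g: True, m: False}
  {m: True, g: True, f: False}


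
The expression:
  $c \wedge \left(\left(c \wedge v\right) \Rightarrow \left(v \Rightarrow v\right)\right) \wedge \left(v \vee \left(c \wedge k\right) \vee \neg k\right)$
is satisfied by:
  {c: True}


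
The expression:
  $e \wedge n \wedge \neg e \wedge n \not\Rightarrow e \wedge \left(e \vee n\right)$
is never true.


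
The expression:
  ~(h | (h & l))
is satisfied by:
  {h: False}


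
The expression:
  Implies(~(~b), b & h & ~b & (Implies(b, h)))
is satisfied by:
  {b: False}


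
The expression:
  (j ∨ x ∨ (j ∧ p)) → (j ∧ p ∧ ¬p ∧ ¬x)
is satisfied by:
  {x: False, j: False}


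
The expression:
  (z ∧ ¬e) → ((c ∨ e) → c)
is always true.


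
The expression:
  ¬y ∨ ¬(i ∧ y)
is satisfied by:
  {y: False, i: False}
  {i: True, y: False}
  {y: True, i: False}


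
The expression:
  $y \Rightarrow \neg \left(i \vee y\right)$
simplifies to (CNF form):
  $\neg y$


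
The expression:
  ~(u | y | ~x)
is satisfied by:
  {x: True, u: False, y: False}


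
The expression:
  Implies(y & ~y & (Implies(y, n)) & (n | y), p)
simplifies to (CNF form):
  True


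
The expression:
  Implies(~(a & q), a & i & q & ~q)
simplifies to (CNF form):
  a & q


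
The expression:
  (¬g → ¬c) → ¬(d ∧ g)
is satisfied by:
  {g: False, d: False}
  {d: True, g: False}
  {g: True, d: False}


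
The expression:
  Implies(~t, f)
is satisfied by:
  {t: True, f: True}
  {t: True, f: False}
  {f: True, t: False}


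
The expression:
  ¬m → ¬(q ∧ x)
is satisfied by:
  {m: True, q: False, x: False}
  {q: False, x: False, m: False}
  {x: True, m: True, q: False}
  {x: True, q: False, m: False}
  {m: True, q: True, x: False}
  {q: True, m: False, x: False}
  {x: True, q: True, m: True}


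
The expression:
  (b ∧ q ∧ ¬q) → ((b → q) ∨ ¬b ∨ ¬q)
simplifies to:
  True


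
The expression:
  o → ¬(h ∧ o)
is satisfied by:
  {h: False, o: False}
  {o: True, h: False}
  {h: True, o: False}


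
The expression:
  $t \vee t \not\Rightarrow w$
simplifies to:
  $t$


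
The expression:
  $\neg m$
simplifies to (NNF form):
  $\neg m$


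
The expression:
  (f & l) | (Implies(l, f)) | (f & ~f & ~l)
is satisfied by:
  {f: True, l: False}
  {l: False, f: False}
  {l: True, f: True}


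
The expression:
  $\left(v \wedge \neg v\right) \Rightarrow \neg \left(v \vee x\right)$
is always true.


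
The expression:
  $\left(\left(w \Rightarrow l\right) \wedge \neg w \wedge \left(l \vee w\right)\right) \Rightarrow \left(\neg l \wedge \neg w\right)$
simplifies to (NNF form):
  $w \vee \neg l$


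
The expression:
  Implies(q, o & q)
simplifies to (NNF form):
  o | ~q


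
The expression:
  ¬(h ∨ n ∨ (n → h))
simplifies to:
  False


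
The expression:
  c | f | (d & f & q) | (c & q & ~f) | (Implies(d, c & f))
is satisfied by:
  {c: True, f: True, d: False}
  {c: True, f: False, d: False}
  {f: True, c: False, d: False}
  {c: False, f: False, d: False}
  {d: True, c: True, f: True}
  {d: True, c: True, f: False}
  {d: True, f: True, c: False}


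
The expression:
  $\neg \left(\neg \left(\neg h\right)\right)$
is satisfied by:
  {h: False}


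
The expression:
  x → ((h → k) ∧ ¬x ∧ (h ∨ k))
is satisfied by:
  {x: False}


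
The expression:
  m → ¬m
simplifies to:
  ¬m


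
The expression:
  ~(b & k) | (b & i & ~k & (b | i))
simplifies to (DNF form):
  ~b | ~k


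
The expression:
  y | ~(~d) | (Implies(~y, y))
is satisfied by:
  {y: True, d: True}
  {y: True, d: False}
  {d: True, y: False}


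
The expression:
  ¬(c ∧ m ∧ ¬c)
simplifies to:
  True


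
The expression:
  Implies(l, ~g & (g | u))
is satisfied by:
  {u: True, l: False, g: False}
  {u: False, l: False, g: False}
  {g: True, u: True, l: False}
  {g: True, u: False, l: False}
  {l: True, u: True, g: False}


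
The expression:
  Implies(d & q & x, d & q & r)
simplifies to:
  r | ~d | ~q | ~x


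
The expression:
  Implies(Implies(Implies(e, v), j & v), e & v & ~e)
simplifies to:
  (v & ~j) | (~e & ~v)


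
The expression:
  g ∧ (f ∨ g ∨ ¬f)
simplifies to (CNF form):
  g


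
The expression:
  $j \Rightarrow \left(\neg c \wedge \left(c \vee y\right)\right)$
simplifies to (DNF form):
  $\left(y \wedge \neg c\right) \vee \neg j$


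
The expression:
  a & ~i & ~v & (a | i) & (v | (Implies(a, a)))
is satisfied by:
  {a: True, v: False, i: False}


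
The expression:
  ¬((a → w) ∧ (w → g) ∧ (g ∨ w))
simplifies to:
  (a ∧ ¬w) ∨ ¬g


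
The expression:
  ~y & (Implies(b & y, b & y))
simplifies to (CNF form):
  ~y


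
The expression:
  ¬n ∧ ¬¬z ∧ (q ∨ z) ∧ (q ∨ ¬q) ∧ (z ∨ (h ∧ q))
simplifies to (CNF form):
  z ∧ ¬n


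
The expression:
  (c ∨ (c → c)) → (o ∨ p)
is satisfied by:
  {o: True, p: True}
  {o: True, p: False}
  {p: True, o: False}


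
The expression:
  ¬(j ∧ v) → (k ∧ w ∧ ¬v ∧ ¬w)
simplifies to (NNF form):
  j ∧ v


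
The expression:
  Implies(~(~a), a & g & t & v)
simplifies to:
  ~a | (g & t & v)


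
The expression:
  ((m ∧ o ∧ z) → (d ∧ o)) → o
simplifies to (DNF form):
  o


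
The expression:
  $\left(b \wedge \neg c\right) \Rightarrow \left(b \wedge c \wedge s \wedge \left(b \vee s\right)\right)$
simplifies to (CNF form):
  $c \vee \neg b$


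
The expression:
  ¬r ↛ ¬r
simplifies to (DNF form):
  False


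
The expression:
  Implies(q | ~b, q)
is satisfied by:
  {b: True, q: True}
  {b: True, q: False}
  {q: True, b: False}


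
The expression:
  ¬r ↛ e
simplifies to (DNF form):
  e ∨ ¬r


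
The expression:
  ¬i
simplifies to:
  ¬i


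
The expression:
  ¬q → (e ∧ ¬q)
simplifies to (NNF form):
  e ∨ q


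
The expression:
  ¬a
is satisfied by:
  {a: False}


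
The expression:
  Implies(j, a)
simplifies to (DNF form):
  a | ~j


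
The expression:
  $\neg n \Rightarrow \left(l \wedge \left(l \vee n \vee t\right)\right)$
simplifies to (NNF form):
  $l \vee n$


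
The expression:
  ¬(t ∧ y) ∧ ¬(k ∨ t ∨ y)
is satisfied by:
  {y: False, t: False, k: False}


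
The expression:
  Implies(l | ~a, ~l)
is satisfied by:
  {l: False}


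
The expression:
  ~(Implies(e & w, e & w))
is never true.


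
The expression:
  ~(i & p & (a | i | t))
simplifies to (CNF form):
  ~i | ~p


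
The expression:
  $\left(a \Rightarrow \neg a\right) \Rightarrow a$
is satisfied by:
  {a: True}


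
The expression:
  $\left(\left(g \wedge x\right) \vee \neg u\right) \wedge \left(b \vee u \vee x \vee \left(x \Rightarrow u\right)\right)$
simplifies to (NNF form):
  $\left(g \wedge x\right) \vee \neg u$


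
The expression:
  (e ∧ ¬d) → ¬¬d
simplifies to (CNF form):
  d ∨ ¬e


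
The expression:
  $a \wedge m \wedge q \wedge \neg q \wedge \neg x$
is never true.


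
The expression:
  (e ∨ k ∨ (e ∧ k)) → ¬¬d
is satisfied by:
  {d: True, e: False, k: False}
  {d: True, k: True, e: False}
  {d: True, e: True, k: False}
  {d: True, k: True, e: True}
  {k: False, e: False, d: False}


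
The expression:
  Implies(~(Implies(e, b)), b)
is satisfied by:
  {b: True, e: False}
  {e: False, b: False}
  {e: True, b: True}


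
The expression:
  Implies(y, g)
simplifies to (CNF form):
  g | ~y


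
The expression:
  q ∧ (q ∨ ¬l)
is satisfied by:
  {q: True}


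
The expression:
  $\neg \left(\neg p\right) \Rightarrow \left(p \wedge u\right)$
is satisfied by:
  {u: True, p: False}
  {p: False, u: False}
  {p: True, u: True}


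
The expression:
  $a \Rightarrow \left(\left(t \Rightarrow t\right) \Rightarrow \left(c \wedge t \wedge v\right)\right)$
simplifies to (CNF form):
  $\left(c \vee \neg a\right) \wedge \left(t \vee \neg a\right) \wedge \left(v \vee \neg a\right)$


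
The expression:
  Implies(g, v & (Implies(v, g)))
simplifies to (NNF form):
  v | ~g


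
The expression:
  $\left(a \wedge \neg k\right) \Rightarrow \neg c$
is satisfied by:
  {k: True, c: False, a: False}
  {c: False, a: False, k: False}
  {a: True, k: True, c: False}
  {a: True, c: False, k: False}
  {k: True, c: True, a: False}
  {c: True, k: False, a: False}
  {a: True, c: True, k: True}


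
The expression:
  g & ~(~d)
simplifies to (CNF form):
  d & g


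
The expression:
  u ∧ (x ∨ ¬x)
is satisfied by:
  {u: True}


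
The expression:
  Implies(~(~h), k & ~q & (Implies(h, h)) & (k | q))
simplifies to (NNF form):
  ~h | (k & ~q)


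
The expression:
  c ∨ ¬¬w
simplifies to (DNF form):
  c ∨ w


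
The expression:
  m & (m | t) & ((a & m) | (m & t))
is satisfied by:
  {m: True, a: True, t: True}
  {m: True, a: True, t: False}
  {m: True, t: True, a: False}


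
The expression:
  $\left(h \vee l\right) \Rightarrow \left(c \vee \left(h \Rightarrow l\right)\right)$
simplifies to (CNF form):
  $c \vee l \vee \neg h$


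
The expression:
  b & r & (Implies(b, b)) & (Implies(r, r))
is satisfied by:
  {r: True, b: True}


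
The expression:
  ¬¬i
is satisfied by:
  {i: True}


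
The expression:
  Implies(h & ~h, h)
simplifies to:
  True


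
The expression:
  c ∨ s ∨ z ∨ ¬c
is always true.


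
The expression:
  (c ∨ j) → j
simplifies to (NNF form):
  j ∨ ¬c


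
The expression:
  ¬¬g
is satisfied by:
  {g: True}


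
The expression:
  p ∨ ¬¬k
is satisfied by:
  {k: True, p: True}
  {k: True, p: False}
  {p: True, k: False}


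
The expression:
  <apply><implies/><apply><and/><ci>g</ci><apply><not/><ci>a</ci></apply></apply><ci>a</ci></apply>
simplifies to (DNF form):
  <apply><or/><ci>a</ci><apply><not/><ci>g</ci></apply></apply>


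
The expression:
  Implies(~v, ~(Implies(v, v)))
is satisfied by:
  {v: True}


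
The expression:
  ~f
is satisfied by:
  {f: False}


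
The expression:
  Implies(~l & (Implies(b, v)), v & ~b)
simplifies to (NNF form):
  l | (b & ~v) | (v & ~b)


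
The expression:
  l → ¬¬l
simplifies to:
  True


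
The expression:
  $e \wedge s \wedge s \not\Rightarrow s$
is never true.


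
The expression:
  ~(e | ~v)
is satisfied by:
  {v: True, e: False}


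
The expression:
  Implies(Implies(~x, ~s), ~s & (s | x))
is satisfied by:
  {s: True, x: False}
  {x: True, s: False}


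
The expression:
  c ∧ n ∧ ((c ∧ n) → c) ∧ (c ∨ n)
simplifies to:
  c ∧ n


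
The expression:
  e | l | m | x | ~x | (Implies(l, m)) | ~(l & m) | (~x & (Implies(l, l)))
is always true.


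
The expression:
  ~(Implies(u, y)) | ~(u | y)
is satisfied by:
  {y: False}


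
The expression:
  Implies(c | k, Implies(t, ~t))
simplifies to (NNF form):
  ~t | (~c & ~k)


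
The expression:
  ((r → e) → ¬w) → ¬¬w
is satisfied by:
  {w: True}


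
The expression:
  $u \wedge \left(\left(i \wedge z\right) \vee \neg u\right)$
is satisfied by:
  {z: True, i: True, u: True}


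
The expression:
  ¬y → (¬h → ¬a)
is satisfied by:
  {y: True, h: True, a: False}
  {y: True, h: False, a: False}
  {h: True, y: False, a: False}
  {y: False, h: False, a: False}
  {y: True, a: True, h: True}
  {y: True, a: True, h: False}
  {a: True, h: True, y: False}


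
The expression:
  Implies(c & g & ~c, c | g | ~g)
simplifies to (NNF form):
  True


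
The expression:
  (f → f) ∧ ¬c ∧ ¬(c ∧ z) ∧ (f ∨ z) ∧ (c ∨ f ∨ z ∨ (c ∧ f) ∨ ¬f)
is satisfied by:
  {z: True, f: True, c: False}
  {z: True, f: False, c: False}
  {f: True, z: False, c: False}


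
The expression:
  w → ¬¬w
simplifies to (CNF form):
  True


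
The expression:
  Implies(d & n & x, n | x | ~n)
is always true.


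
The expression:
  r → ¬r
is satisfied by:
  {r: False}


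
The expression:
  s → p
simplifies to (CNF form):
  p ∨ ¬s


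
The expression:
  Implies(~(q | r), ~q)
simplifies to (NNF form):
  True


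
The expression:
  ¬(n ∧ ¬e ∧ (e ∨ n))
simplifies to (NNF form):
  e ∨ ¬n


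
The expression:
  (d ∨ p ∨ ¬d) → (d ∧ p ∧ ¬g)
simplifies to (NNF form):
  d ∧ p ∧ ¬g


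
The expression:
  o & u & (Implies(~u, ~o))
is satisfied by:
  {u: True, o: True}


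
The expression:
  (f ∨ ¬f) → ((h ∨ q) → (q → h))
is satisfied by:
  {h: True, q: False}
  {q: False, h: False}
  {q: True, h: True}


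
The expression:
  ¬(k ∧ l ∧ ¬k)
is always true.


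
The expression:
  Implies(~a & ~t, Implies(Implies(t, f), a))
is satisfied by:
  {a: True, t: True}
  {a: True, t: False}
  {t: True, a: False}


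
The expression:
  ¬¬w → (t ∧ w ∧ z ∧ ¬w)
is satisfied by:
  {w: False}


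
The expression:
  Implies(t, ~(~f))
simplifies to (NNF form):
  f | ~t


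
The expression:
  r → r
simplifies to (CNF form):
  True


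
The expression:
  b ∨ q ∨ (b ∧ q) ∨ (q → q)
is always true.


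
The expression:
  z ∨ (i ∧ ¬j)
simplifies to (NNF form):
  z ∨ (i ∧ ¬j)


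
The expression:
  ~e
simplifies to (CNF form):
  ~e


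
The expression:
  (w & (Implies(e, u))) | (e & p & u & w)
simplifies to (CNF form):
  w & (u | ~e)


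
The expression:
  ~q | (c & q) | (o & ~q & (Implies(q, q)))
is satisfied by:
  {c: True, q: False}
  {q: False, c: False}
  {q: True, c: True}


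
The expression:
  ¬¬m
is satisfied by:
  {m: True}


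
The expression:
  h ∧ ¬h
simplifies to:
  False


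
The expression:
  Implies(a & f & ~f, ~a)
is always true.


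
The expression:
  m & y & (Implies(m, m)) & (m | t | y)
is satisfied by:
  {m: True, y: True}


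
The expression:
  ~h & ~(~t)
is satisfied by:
  {t: True, h: False}


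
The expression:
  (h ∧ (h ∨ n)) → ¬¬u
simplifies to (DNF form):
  u ∨ ¬h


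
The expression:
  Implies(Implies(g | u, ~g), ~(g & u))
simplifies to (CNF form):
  True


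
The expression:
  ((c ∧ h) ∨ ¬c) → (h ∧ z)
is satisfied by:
  {z: True, c: True, h: False}
  {c: True, h: False, z: False}
  {h: True, z: True, c: True}
  {h: True, z: True, c: False}


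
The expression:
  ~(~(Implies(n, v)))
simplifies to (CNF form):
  v | ~n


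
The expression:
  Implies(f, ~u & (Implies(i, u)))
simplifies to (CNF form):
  (~f | ~i) & (~f | ~u)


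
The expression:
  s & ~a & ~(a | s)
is never true.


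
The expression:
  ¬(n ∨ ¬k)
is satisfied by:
  {k: True, n: False}


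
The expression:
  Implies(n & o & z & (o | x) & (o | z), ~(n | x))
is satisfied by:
  {o: False, z: False, n: False}
  {n: True, o: False, z: False}
  {z: True, o: False, n: False}
  {n: True, z: True, o: False}
  {o: True, n: False, z: False}
  {n: True, o: True, z: False}
  {z: True, o: True, n: False}


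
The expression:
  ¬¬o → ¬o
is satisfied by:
  {o: False}


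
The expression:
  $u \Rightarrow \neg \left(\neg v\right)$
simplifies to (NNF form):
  $v \vee \neg u$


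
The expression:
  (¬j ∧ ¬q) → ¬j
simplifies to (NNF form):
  True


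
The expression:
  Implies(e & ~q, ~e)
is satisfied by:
  {q: True, e: False}
  {e: False, q: False}
  {e: True, q: True}


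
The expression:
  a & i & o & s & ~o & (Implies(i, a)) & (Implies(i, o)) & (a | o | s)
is never true.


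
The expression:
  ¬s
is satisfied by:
  {s: False}


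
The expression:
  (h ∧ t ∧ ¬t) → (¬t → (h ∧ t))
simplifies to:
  True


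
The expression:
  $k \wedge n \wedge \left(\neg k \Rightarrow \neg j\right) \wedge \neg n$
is never true.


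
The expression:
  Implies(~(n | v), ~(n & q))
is always true.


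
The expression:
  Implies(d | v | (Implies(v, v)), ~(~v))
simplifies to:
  v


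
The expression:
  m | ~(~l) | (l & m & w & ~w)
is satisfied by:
  {m: True, l: True}
  {m: True, l: False}
  {l: True, m: False}


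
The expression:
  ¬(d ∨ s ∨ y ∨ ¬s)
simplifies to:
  False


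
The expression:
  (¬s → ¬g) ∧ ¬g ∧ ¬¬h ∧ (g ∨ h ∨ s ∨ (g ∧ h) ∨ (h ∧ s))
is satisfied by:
  {h: True, g: False}


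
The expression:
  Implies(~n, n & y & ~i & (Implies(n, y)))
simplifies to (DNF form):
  n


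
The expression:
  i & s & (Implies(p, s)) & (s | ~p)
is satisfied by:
  {i: True, s: True}


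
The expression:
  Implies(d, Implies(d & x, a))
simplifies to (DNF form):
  a | ~d | ~x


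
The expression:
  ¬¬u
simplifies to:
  u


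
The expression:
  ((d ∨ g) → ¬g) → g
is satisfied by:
  {g: True}


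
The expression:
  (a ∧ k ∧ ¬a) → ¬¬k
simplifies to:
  True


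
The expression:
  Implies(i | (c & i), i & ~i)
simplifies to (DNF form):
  ~i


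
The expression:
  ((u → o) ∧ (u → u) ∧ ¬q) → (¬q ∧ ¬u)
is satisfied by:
  {q: True, u: False, o: False}
  {u: False, o: False, q: False}
  {q: True, o: True, u: False}
  {o: True, u: False, q: False}
  {q: True, u: True, o: False}
  {u: True, q: False, o: False}
  {q: True, o: True, u: True}


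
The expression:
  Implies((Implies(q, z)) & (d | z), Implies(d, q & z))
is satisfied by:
  {q: True, d: False}
  {d: False, q: False}
  {d: True, q: True}


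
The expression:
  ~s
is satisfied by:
  {s: False}


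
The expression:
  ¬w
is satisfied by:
  {w: False}


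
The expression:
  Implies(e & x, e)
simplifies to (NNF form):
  True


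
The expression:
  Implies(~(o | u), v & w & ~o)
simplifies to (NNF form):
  o | u | (v & w)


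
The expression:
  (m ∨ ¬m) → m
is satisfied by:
  {m: True}


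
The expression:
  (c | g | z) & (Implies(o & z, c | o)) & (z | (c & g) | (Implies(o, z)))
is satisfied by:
  {g: True, z: True, c: True, o: False}
  {g: True, z: True, o: False, c: False}
  {z: True, c: True, o: False, g: False}
  {z: True, o: False, c: False, g: False}
  {z: True, g: True, o: True, c: True}
  {z: True, g: True, o: True, c: False}
  {z: True, o: True, c: True, g: False}
  {z: True, o: True, c: False, g: False}
  {c: True, g: True, o: False, z: False}
  {g: True, o: False, c: False, z: False}
  {c: True, g: False, o: False, z: False}
  {g: True, c: True, o: True, z: False}


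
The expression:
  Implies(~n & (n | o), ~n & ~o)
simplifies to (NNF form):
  n | ~o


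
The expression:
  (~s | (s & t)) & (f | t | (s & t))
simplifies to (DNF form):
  t | (f & ~s)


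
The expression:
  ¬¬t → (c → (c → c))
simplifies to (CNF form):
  True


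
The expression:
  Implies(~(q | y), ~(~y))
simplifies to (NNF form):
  q | y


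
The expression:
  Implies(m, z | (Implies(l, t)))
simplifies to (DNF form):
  t | z | ~l | ~m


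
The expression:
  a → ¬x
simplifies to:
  ¬a ∨ ¬x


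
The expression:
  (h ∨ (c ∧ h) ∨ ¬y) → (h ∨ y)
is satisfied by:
  {y: True, h: True}
  {y: True, h: False}
  {h: True, y: False}


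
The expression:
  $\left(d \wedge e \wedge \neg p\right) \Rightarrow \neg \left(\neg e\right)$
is always true.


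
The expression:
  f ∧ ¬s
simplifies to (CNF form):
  f ∧ ¬s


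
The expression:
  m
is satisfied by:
  {m: True}


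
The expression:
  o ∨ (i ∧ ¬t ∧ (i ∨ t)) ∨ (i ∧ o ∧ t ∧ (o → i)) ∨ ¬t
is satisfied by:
  {o: True, t: False}
  {t: False, o: False}
  {t: True, o: True}


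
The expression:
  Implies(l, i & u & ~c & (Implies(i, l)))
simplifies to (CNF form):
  (i | ~l) & (u | ~l) & (~c | ~l)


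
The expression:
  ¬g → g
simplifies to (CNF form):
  g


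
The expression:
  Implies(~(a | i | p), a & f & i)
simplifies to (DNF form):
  a | i | p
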